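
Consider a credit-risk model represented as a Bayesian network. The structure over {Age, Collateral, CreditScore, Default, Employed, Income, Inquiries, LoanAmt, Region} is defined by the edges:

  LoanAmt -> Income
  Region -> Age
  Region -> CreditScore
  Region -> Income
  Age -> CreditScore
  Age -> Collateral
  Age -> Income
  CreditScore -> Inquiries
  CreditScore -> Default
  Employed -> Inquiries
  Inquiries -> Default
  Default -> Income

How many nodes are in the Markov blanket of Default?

6

Children of Default: Income.
Default has parents CreditScore, Inquiries.
Co-parents of Default (other parents of its children):
  Income: Age, LoanAmt, Region
MB(Default) = {Age, CreditScore, Income, Inquiries, LoanAmt, Region}, which has 6 nodes.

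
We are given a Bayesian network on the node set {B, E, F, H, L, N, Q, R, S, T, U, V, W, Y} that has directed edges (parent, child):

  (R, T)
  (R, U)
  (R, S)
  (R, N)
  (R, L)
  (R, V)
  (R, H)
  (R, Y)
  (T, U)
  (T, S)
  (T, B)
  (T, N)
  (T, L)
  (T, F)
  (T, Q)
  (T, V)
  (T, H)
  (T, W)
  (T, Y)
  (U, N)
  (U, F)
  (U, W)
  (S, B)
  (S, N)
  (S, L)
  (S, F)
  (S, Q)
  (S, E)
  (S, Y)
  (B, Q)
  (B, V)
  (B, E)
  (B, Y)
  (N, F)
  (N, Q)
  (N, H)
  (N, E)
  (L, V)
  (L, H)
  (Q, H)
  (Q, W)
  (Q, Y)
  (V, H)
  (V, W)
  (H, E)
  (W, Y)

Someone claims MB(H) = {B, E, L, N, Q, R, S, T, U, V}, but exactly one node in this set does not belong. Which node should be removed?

Recall MB(v) = parents ∪ children ∪ spouses, where spouses are the other parents of v's children.
H has parents L, N, Q, R, T, V.
H's children: E.
Other parents of H's children:
  parents(E) \ {H} = {B, N, S}.
MB(H) = {B, E, L, N, Q, R, S, T, V}.
U is neither a parent, child, nor co-parent of H, so it does not belong.

U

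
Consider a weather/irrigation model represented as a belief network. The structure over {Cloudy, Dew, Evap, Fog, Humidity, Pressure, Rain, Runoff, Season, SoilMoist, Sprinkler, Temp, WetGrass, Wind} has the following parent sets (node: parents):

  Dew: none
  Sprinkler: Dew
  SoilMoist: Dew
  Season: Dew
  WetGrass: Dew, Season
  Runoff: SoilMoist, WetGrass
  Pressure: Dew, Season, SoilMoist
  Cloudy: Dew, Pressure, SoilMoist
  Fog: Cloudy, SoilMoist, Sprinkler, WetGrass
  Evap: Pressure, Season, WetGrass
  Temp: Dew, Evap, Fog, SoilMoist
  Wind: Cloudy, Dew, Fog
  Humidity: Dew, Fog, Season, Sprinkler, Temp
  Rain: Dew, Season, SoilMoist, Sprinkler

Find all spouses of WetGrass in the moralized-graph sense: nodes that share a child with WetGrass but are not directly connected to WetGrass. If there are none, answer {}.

{Cloudy, Pressure, SoilMoist, Sprinkler}

Children of WetGrass: Evap, Fog, Runoff.
  Runoff's other parent is SoilMoist.
  Fog's other parents are Cloudy, SoilMoist, Sprinkler.
  parents(Evap) \ {WetGrass} = {Pressure, Season}.
Excluding nodes already adjacent to WetGrass (Dew, Evap, Fog, Runoff, Season), the co-parent-only contribution is {Cloudy, Pressure, SoilMoist, Sprinkler}.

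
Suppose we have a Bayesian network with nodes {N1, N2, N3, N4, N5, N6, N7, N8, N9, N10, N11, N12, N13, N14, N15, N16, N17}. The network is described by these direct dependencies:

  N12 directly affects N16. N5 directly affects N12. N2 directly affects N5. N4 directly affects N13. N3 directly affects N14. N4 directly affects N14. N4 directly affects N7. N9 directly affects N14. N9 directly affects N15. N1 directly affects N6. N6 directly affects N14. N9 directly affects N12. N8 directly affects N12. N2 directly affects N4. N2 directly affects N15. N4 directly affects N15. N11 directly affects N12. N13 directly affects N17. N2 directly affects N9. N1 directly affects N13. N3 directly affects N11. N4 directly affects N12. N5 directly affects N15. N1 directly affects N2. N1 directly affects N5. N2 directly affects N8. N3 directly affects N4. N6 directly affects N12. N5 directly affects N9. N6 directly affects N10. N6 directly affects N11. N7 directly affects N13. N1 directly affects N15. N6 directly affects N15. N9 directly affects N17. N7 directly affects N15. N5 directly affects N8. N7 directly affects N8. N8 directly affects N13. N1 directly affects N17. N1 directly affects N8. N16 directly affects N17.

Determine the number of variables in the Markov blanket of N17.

4

Recall MB(v) = parents ∪ children ∪ spouses, where spouses are the other parents of v's children.
N17's parents: N1, N9, N13, N16.
N17's children: none.
With no children, N17 has no spouses; the co-parent set is empty.
MB(N17) = {N1, N9, N13, N16}, which has 4 nodes.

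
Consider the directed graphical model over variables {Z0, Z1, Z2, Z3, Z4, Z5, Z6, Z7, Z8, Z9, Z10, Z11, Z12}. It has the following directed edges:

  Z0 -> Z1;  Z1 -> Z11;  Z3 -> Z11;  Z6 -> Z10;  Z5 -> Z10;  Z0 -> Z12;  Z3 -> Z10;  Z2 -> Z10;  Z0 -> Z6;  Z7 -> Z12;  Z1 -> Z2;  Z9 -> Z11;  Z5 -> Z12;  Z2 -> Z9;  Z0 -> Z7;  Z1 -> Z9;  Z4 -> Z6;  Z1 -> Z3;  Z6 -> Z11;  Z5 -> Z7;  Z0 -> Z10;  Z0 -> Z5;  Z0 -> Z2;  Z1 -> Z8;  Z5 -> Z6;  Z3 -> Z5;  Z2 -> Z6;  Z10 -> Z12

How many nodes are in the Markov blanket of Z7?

4

By definition, MB(Z7) is built from Z7's parents, Z7's children, and the co-parents of Z7.
Parents of Z7: Z0, Z5.
Children of Z7: Z12.
For each child, the remaining parents (spouses of Z7):
  Z12 also has parents Z0, Z5, Z10.
MB(Z7) = {Z0, Z5, Z10, Z12}, which has 4 nodes.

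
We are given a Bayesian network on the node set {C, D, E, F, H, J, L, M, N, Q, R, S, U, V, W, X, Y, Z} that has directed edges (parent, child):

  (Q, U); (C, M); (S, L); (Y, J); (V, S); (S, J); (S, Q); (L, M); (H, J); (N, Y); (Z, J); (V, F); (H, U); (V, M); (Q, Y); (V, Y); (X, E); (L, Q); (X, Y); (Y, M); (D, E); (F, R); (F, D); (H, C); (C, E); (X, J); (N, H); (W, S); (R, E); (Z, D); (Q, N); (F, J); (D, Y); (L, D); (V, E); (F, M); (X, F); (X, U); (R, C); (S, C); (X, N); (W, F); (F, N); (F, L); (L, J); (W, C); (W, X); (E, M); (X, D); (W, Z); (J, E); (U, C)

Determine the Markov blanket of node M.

{C, E, F, L, V, Y}

M's parents: C, E, F, L, V, Y.
Children of M: none.
M has no children, so there are no co-parents.
Union: {C, E, F, L, V, Y} ∪ {} ∪ {} = {C, E, F, L, V, Y}.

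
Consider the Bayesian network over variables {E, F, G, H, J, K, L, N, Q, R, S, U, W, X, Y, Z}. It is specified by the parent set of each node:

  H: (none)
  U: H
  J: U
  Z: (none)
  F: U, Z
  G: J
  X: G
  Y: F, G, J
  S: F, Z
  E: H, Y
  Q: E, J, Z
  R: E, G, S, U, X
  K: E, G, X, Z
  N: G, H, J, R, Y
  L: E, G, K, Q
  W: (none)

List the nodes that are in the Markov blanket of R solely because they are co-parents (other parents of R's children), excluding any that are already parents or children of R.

Children of R: N.
  N: G, H, J, Y
Excluding nodes already adjacent to R (E, G, N, S, U, X), the co-parent-only contribution is {H, J, Y}.

{H, J, Y}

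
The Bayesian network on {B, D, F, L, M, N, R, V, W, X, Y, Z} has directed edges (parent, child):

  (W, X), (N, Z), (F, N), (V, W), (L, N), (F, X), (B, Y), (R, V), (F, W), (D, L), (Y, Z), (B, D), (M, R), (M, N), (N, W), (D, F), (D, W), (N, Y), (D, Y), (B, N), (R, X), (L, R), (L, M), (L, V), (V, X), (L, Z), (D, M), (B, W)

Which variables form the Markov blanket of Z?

By definition, MB(Z) is built from Z's parents, Z's children, and the co-parents of Z.
Pa(Z) = {L, N, Y}.
Z's children: none.
With no children, Z has no spouses; the co-parent set is empty.
MB(Z) = {L, N, Y}.

{L, N, Y}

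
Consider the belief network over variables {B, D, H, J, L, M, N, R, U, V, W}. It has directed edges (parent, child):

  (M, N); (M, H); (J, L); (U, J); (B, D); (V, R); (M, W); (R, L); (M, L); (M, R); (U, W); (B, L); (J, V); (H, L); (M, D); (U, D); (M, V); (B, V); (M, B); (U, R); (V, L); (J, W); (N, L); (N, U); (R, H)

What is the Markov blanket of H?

{B, J, L, M, N, R, V}

A node's Markov blanket = Pa ∪ Ch ∪ (parents of Ch other than the node itself).
Pa(H) = {M, R}.
Children of H: L.
Parents of each child, excluding H:
  L: B, J, M, N, R, V
Union: {M, R} ∪ {L} ∪ {B, J, M, N, R, V} = {B, J, L, M, N, R, V}.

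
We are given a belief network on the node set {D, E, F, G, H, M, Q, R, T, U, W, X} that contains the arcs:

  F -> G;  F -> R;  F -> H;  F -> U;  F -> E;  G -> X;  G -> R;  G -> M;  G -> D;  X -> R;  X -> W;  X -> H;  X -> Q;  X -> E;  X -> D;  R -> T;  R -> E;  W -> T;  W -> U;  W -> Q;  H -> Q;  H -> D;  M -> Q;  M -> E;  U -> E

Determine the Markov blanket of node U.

{E, F, M, R, W, X}

U has parents F, W.
U's children: E.
For each child, the remaining parents (spouses of U):
  parents(E) \ {U} = {F, M, R, X}.
MB(U) = {E, F, M, R, W, X}.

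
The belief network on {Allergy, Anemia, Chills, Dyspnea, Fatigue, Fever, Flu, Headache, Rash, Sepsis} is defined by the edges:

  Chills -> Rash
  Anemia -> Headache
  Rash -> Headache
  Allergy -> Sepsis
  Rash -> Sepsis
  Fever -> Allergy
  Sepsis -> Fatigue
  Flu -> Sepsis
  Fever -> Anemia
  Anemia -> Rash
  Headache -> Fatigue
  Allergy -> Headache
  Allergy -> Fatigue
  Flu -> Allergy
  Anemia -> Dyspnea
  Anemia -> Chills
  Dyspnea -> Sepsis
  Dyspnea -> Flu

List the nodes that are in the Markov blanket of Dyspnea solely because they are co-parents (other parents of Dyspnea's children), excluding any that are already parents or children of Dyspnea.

Children of Dyspnea: Flu, Sepsis.
  Flu has no other parent.
  Sepsis also has parents Allergy, Flu, Rash.
Excluding nodes already adjacent to Dyspnea (Anemia, Flu, Sepsis), the co-parent-only contribution is {Allergy, Rash}.

{Allergy, Rash}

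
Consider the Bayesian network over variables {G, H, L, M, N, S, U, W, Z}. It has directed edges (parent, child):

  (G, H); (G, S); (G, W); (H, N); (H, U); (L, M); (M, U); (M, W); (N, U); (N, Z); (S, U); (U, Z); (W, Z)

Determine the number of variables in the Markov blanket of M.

7

M's parents: L.
Children of M: U, W.
Parents of each child, excluding M:
  U: H, N, S
  W: G
MB(M) = {G, H, L, N, S, U, W}, which has 7 nodes.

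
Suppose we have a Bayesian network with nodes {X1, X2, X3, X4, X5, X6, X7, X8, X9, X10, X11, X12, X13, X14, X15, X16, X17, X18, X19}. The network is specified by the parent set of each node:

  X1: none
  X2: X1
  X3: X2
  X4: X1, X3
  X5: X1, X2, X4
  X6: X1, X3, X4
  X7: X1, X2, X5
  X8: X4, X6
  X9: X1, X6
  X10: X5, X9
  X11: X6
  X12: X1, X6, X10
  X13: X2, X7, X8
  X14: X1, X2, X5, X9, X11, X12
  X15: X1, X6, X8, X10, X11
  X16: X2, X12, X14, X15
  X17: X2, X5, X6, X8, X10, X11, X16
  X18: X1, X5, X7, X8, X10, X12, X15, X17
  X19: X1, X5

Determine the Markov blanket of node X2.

Recall MB(v) = parents ∪ children ∪ spouses, where spouses are the other parents of v's children.
Parents of X2: X1.
X2's children: X3, X5, X7, X13, X14, X16, X17.
Other parents of X2's children:
  X3: no additional parents.
  X5's other parents are X1, X4.
  parents(X7) \ {X2} = {X1, X5}.
  X13 also has parents X7, X8.
  parents(X14) \ {X2} = {X1, X5, X9, X11, X12}.
  X16 also has parents X12, X14, X15.
  X17's other parents are X5, X6, X8, X10, X11, X16.
Taking the union gives {X1, X3, X4, X5, X6, X7, X8, X9, X10, X11, X12, X13, X14, X15, X16, X17}.

{X1, X3, X4, X5, X6, X7, X8, X9, X10, X11, X12, X13, X14, X15, X16, X17}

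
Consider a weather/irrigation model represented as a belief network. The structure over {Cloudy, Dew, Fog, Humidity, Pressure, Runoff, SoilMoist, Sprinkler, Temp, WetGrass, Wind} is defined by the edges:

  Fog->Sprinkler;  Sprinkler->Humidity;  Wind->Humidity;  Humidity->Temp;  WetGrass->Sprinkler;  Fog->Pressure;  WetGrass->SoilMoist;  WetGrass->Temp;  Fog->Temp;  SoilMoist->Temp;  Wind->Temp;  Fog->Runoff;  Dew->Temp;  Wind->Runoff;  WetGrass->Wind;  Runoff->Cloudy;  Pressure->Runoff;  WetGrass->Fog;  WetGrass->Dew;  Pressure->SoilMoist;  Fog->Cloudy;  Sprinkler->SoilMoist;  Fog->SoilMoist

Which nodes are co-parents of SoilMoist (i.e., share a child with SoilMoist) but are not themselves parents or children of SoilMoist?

{Dew, Humidity, Wind}

Children of SoilMoist: Temp.
  parents(Temp) \ {SoilMoist} = {Dew, Fog, Humidity, WetGrass, Wind}.
Excluding nodes already adjacent to SoilMoist (Fog, Pressure, Sprinkler, Temp, WetGrass), the co-parent-only contribution is {Dew, Humidity, Wind}.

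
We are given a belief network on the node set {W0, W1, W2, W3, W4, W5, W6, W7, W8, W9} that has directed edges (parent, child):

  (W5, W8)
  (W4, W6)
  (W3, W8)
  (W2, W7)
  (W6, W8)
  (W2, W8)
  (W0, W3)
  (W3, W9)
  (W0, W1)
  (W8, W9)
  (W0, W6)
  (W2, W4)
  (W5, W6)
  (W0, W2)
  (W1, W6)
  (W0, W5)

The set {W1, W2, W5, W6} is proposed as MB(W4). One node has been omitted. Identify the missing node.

A node's Markov blanket = Pa ∪ Ch ∪ (parents of Ch other than the node itself).
W4 has parent W2.
Ch(W4) = {W6}.
Parents of each child, excluding W4:
  W6's other parents are W0, W1, W5.
MB(W4) = {W0, W1, W2, W5, W6}.
Comparing with the claimed set, W0 is missing.

W0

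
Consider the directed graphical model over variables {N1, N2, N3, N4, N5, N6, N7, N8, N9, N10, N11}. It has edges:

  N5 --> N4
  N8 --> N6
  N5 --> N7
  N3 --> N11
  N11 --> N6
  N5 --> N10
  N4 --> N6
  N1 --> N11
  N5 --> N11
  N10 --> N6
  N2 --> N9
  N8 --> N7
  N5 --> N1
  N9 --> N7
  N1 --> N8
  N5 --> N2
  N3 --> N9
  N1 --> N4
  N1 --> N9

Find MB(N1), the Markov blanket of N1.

A node's Markov blanket = Pa ∪ Ch ∪ (parents of Ch other than the node itself).
Pa(N1) = {N5}.
N1's children: N4, N8, N9, N11.
Parents of each child, excluding N1:
  N4 also has parent N5.
  N8: no additional parents.
  parents(N9) \ {N1} = {N2, N3}.
  N11 also has parents N3, N5.
MB(N1) = {N2, N3, N4, N5, N8, N9, N11}.

{N2, N3, N4, N5, N8, N9, N11}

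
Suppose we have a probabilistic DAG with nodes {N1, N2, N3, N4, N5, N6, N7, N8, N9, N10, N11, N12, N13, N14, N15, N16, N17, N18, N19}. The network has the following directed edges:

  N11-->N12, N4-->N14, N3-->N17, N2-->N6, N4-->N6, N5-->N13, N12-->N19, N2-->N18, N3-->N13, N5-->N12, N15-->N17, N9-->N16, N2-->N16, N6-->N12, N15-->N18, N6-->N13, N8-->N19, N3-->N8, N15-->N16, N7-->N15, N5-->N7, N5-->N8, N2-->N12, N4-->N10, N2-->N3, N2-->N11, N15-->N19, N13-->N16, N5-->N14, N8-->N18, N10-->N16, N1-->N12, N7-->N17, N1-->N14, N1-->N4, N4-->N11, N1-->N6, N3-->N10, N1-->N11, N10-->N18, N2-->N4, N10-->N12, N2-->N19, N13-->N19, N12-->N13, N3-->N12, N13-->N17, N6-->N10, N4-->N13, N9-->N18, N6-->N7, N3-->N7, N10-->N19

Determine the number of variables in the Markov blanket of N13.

14

A node's Markov blanket = Pa ∪ Ch ∪ (parents of Ch other than the node itself).
Children of N13: N16, N17, N19.
N13's parents: N3, N4, N5, N6, N12.
Co-parents of N13 (other parents of its children):
  parents(N16) \ {N13} = {N2, N9, N10, N15}.
  N17 also has parents N3, N7, N15.
  N19 also has parents N2, N8, N10, N12, N15.
MB(N13) = {N2, N3, N4, N5, N6, N7, N8, N9, N10, N12, N15, N16, N17, N19}, which has 14 nodes.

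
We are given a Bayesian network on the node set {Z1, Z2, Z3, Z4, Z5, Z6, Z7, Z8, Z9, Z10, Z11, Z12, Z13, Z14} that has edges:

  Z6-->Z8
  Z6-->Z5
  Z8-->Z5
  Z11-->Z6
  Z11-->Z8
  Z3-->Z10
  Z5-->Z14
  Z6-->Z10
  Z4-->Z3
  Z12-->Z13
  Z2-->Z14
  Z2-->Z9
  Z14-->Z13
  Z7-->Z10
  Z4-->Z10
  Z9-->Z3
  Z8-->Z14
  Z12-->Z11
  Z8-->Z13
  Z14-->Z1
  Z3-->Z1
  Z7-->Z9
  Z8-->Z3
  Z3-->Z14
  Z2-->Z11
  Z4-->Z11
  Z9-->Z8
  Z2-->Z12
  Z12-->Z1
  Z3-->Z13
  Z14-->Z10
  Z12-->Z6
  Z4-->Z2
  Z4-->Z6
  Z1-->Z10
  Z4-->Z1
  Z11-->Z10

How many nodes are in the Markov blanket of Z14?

12

A node's Markov blanket = Pa ∪ Ch ∪ (parents of Ch other than the node itself).
Z14's parents: Z2, Z3, Z5, Z8.
Z14's children: Z1, Z10, Z13.
Co-parents of Z14 (other parents of its children):
  Z1's other parents are Z3, Z4, Z12.
  Z13 also has parents Z3, Z8, Z12.
  Z10's other parents are Z1, Z3, Z4, Z6, Z7, Z11.
MB(Z14) = {Z1, Z2, Z3, Z4, Z5, Z6, Z7, Z8, Z10, Z11, Z12, Z13}, which has 12 nodes.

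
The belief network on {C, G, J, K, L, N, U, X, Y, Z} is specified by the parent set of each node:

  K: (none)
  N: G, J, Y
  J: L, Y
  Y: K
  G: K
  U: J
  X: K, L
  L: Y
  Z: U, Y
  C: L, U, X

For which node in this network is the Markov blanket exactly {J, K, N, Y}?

The target node must have every member of {J, K, N, Y} as a parent, child, or co-parent, and no others.
Parents of G: K; children: N; co-parents: J, Y.
These exactly cover the given set, so the node is G.

G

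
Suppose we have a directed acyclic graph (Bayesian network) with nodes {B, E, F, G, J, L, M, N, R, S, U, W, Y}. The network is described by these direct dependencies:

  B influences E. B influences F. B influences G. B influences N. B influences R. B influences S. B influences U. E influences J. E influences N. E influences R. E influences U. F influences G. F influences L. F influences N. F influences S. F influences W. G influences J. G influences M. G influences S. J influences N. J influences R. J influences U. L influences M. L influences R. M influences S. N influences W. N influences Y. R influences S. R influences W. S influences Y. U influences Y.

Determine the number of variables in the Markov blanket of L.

L's parents: F.
L has children M, R.
Other parents of L's children:
  parents(M) \ {L} = {G}.
  R also has parents B, E, J.
MB(L) = {B, E, F, G, J, M, R}, which has 7 nodes.

7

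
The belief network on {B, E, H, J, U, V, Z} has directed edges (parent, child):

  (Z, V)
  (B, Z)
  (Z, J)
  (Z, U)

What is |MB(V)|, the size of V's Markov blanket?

V's parents: Z.
Ch(V) = {}.
V has no children, so there are no co-parents.
MB(V) = {Z}, which has 1 node.

1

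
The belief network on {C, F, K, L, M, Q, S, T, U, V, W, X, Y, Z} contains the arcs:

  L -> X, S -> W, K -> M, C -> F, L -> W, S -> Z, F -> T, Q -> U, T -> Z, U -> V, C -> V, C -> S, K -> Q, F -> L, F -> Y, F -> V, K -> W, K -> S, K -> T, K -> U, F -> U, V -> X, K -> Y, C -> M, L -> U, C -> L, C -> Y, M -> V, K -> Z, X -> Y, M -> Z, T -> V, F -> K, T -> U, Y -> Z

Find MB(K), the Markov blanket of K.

K has children M, Q, S, T, U, W, Y, Z.
Parents of K: F.
Other parents of K's children:
  M: C
  Q: —
  S: C
  T: F
  U: F, L, Q, T
  W: L, S
  Y: C, F, X
  Z: M, S, T, Y
So the Markov blanket of K is {C, F, L, M, Q, S, T, U, W, X, Y, Z}.

{C, F, L, M, Q, S, T, U, W, X, Y, Z}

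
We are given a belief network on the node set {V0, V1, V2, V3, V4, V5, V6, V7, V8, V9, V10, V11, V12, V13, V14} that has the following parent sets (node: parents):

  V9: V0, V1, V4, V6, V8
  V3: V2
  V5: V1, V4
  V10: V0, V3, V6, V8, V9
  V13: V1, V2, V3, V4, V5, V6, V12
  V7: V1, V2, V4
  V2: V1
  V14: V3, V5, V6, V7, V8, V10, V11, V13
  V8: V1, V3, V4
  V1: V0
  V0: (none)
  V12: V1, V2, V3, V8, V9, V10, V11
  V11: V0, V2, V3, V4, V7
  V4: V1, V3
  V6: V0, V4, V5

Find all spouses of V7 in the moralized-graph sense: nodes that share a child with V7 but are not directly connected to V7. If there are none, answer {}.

{V0, V3, V5, V6, V8, V10, V13}

Children of V7: V11, V14.
  V11 also has parents V0, V2, V3, V4.
  parents(V14) \ {V7} = {V3, V5, V6, V8, V10, V11, V13}.
Excluding nodes already adjacent to V7 (V1, V2, V4, V11, V14), the co-parent-only contribution is {V0, V3, V5, V6, V8, V10, V13}.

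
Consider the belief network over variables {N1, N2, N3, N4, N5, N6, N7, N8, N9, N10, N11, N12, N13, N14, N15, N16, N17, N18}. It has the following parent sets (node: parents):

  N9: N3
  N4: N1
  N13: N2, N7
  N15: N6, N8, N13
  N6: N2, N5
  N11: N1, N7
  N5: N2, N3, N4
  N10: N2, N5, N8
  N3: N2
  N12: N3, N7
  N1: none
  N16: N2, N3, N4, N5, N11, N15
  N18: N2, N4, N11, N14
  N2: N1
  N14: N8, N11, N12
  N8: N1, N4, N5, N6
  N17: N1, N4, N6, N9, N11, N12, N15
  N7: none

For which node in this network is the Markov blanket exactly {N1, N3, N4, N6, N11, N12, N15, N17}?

The target node must have every member of {N1, N3, N4, N6, N11, N12, N15, N17} as a parent, child, or co-parent, and no others.
Parents of N9: N3; children: N17; co-parents: N1, N4, N6, N11, N12, N15.
These exactly cover the given set, so the node is N9.

N9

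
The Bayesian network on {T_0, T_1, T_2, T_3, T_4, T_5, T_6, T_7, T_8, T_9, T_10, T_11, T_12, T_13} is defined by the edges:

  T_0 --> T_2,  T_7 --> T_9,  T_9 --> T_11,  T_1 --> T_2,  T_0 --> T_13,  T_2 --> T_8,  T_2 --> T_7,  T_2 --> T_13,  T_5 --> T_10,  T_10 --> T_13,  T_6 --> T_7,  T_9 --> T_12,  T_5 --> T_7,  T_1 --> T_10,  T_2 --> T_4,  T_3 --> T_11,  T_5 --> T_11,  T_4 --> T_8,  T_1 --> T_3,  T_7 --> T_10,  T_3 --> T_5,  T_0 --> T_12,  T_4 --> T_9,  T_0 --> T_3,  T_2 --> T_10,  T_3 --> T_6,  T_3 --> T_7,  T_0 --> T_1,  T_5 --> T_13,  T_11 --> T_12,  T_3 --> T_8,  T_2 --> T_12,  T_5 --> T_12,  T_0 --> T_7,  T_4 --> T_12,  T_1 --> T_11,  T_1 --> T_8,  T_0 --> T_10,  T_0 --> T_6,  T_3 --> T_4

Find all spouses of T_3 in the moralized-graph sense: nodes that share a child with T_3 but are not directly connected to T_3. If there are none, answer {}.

{T_2, T_9}

Children of T_3: T_4, T_5, T_6, T_7, T_8, T_11.
  T_4 also has parent T_2.
  T_5: no additional parents.
  T_6's other parent is T_0.
  parents(T_7) \ {T_3} = {T_0, T_2, T_5, T_6}.
  parents(T_8) \ {T_3} = {T_1, T_2, T_4}.
  T_11's other parents are T_1, T_5, T_9.
Excluding nodes already adjacent to T_3 (T_0, T_1, T_4, T_5, T_6, T_7, T_8, T_11), the co-parent-only contribution is {T_2, T_9}.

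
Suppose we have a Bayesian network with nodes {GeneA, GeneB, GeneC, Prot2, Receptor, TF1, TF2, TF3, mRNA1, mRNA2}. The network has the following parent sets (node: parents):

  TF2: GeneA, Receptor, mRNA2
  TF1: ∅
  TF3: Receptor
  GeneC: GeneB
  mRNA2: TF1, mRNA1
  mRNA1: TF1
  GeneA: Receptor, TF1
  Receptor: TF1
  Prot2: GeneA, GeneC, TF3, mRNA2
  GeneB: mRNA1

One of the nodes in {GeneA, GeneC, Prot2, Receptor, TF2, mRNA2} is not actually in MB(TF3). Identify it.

Parents of TF3: Receptor.
Ch(TF3) = {Prot2}.
Co-parents of TF3 (other parents of its children):
  Prot2: GeneA, GeneC, mRNA2
MB(TF3) = {GeneA, GeneC, Prot2, Receptor, mRNA2}.
TF2 is neither a parent, child, nor co-parent of TF3, so it does not belong.

TF2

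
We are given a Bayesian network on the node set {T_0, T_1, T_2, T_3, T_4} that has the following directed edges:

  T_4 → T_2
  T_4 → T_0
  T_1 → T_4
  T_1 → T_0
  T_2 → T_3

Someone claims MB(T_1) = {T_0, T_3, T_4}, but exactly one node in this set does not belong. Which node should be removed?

T_3

Recall MB(v) = parents ∪ children ∪ spouses, where spouses are the other parents of v's children.
T_1 has no parents.
Children of T_1: T_0, T_4.
For each child, the remaining parents (spouses of T_1):
  T_4 has no other parent.
  T_0 also has parent T_4.
MB(T_1) = {T_0, T_4}.
T_3 is neither a parent, child, nor co-parent of T_1, so it does not belong.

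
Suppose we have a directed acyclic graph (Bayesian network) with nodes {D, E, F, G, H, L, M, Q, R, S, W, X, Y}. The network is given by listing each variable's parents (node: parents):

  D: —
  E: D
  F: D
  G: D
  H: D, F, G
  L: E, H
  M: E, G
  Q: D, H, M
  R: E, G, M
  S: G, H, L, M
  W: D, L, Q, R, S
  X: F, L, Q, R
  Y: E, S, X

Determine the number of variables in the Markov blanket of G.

8

A node's Markov blanket = Pa ∪ Ch ∪ (parents of Ch other than the node itself).
G has parent D.
Children of G: H, M, R, S.
Parents of each child, excluding G:
  H also has parents D, F.
  M's other parent is E.
  R also has parents E, M.
  S also has parents H, L, M.
MB(G) = {D, E, F, H, L, M, R, S}, which has 8 nodes.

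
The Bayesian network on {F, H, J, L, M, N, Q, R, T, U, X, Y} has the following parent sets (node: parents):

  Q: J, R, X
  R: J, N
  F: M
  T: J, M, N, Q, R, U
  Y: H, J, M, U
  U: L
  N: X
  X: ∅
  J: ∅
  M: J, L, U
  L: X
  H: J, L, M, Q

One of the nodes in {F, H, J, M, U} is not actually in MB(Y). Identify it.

Y's children: none.
Y has parents H, J, M, U.
With no children, Y has no spouses; the co-parent set is empty.
MB(Y) = {H, J, M, U}.
F is neither a parent, child, nor co-parent of Y, so it does not belong.

F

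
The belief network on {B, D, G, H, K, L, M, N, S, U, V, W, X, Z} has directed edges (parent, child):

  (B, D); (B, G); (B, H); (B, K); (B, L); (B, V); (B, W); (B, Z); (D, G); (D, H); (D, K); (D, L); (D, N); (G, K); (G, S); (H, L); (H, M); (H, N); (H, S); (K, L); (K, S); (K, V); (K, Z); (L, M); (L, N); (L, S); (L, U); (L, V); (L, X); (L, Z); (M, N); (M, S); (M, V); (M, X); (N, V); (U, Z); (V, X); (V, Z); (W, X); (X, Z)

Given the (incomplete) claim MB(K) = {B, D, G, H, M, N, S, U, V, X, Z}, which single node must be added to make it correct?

The Markov blanket of a node is its parents, its children, and the other parents of its children.
Parents of K: B, D, G.
Ch(K) = {L, S, V, Z}.
Other parents of K's children:
  parents(L) \ {K} = {B, D, H}.
  S also has parents G, H, L, M.
  V also has parents B, L, M, N.
  Z also has parents B, L, U, V, X.
MB(K) = {B, D, G, H, L, M, N, S, U, V, X, Z}.
Comparing with the claimed set, L is missing.

L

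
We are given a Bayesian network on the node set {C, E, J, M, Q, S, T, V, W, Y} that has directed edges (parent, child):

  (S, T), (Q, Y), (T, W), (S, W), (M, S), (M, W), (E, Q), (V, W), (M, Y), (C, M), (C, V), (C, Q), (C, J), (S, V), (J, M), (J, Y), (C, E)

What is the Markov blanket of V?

{C, M, S, T, W}

By definition, MB(V) is built from V's parents, V's children, and the co-parents of V.
V has parents C, S.
V has child W.
Co-parents of V (other parents of its children):
  W: M, S, T
Taking the union gives {C, M, S, T, W}.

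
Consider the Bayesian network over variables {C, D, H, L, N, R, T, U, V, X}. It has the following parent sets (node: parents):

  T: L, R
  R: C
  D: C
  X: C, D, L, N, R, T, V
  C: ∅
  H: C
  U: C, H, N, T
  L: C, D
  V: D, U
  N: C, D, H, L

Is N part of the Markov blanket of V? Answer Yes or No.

N is a co-parent of V: both are parents of X.
So N ∈ MB(V).

Yes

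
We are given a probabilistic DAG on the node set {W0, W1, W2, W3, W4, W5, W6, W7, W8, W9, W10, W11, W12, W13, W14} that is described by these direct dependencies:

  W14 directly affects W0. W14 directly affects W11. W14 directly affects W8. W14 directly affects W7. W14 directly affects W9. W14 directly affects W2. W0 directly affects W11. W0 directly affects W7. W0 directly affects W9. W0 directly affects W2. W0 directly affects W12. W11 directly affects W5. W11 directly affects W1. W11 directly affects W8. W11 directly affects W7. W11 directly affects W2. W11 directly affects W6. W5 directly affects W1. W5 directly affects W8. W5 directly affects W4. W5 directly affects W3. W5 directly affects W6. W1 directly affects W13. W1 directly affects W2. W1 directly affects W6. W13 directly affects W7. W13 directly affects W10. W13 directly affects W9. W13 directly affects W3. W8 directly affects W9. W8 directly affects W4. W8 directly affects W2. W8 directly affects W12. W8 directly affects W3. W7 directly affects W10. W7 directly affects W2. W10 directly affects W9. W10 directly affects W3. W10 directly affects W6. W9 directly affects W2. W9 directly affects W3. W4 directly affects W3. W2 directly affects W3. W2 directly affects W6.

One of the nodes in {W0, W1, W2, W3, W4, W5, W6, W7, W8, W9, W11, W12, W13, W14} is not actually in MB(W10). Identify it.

W12

W10 has parents W7, W13.
W10's children: W3, W6, W9.
Other parents of W10's children:
  W9: W0, W8, W13, W14
  W3: W2, W4, W5, W8, W9, W13
  W6: W1, W2, W5, W11
MB(W10) = {W0, W1, W2, W3, W4, W5, W6, W7, W8, W9, W11, W13, W14}.
W12 is neither a parent, child, nor co-parent of W10, so it does not belong.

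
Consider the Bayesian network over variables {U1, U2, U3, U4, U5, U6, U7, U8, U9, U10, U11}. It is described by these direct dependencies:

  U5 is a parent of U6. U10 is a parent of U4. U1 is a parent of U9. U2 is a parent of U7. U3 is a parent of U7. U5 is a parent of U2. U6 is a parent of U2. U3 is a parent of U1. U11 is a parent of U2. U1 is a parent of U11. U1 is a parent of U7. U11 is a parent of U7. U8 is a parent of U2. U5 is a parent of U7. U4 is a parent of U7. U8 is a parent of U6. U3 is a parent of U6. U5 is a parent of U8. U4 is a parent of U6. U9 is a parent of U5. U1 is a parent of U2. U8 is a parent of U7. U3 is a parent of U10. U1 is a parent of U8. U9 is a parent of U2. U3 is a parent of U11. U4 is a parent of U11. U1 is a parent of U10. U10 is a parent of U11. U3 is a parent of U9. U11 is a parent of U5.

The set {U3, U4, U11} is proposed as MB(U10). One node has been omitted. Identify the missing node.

U1

Parents of U10: U1, U3.
Ch(U10) = {U4, U11}.
Co-parents of U10 (other parents of its children):
  U4 has no other parent.
  U11 also has parents U1, U3, U4.
MB(U10) = {U1, U3, U4, U11}.
Comparing with the claimed set, U1 is missing.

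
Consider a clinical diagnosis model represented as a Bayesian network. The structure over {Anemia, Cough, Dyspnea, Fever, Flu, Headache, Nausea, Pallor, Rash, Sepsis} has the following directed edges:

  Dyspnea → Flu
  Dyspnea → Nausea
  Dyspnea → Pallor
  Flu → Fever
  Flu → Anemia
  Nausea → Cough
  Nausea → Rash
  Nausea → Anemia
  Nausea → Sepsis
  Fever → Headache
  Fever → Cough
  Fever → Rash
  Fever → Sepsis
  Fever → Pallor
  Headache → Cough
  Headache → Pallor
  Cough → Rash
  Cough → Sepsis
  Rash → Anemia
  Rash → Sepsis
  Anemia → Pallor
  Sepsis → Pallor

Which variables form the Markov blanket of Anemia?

{Dyspnea, Fever, Flu, Headache, Nausea, Pallor, Rash, Sepsis}

Pa(Anemia) = {Flu, Nausea, Rash}.
Children of Anemia: Pallor.
Parents of each child, excluding Anemia:
  parents(Pallor) \ {Anemia} = {Dyspnea, Fever, Headache, Sepsis}.
So the Markov blanket of Anemia is {Dyspnea, Fever, Flu, Headache, Nausea, Pallor, Rash, Sepsis}.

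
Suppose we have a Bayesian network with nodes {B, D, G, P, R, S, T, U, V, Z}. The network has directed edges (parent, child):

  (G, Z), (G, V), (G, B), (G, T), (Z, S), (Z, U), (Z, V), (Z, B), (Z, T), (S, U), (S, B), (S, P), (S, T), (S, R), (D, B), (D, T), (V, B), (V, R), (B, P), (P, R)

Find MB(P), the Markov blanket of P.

{B, R, S, V}

By definition, MB(P) is built from P's parents, P's children, and the co-parents of P.
Children of P: R.
P's parents: B, S.
Co-parents of P (other parents of its children):
  R's other parents are S, V.
MB(P) = {B, R, S, V}.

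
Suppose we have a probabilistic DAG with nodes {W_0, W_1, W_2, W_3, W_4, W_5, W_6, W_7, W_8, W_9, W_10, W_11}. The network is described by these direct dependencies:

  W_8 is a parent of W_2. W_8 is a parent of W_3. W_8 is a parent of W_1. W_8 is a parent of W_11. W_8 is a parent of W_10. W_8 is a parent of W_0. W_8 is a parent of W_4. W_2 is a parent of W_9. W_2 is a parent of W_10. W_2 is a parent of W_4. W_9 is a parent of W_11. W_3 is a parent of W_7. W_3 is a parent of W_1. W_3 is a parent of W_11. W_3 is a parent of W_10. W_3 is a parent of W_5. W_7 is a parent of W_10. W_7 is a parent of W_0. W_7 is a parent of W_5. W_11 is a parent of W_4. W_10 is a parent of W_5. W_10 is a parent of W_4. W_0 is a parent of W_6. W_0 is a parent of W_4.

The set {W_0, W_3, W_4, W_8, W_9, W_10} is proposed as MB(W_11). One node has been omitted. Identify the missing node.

W_2

The Markov blanket of a node is its parents, its children, and the other parents of its children.
Parents of W_11: W_3, W_8, W_9.
W_11's children: W_4.
For each child, the remaining parents (spouses of W_11):
  W_4: W_0, W_2, W_8, W_10
MB(W_11) = {W_0, W_2, W_3, W_4, W_8, W_9, W_10}.
Comparing with the claimed set, W_2 is missing.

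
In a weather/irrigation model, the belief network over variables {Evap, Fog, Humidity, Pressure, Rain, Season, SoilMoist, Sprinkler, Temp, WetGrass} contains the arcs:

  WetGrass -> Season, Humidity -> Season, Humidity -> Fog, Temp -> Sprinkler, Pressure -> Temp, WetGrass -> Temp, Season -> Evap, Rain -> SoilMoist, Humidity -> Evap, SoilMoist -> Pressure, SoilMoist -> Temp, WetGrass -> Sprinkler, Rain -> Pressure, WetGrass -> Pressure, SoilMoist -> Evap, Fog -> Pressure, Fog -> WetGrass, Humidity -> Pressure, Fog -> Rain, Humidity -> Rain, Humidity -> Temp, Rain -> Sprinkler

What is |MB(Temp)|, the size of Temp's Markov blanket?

A node's Markov blanket = Pa ∪ Ch ∪ (parents of Ch other than the node itself).
Parents of Temp: Humidity, Pressure, SoilMoist, WetGrass.
Temp's children: Sprinkler.
Parents of each child, excluding Temp:
  Sprinkler also has parents Rain, WetGrass.
MB(Temp) = {Humidity, Pressure, Rain, SoilMoist, Sprinkler, WetGrass}, which has 6 nodes.

6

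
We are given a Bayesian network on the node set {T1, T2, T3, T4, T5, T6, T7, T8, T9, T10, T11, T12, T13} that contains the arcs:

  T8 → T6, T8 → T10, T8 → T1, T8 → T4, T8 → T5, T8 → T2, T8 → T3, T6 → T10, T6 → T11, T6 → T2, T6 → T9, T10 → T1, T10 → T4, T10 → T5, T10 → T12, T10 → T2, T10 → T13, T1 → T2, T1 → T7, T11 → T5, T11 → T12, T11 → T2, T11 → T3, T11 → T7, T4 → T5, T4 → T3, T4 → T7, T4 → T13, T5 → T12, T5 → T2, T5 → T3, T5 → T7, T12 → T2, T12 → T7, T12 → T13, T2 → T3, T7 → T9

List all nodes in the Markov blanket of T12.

{T1, T2, T4, T5, T6, T7, T8, T10, T11, T13}

Parents of T12: T5, T10, T11.
Children of T12: T2, T7, T13.
Co-parents of T12 (other parents of its children):
  T2: T1, T5, T6, T8, T10, T11
  T7: T1, T4, T5, T11
  T13: T4, T10
MB(T12) = {T1, T2, T4, T5, T6, T7, T8, T10, T11, T13}.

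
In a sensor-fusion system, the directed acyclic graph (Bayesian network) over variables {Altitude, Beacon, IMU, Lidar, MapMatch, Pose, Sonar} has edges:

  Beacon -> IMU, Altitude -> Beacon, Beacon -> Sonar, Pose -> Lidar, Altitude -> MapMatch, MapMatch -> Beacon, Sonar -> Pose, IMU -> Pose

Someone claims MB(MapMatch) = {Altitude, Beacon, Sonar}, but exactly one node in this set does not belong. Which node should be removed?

Sonar

Ch(MapMatch) = {Beacon}.
MapMatch's parents: Altitude.
Other parents of MapMatch's children:
  Beacon also has parent Altitude.
MB(MapMatch) = {Altitude, Beacon}.
Sonar is neither a parent, child, nor co-parent of MapMatch, so it does not belong.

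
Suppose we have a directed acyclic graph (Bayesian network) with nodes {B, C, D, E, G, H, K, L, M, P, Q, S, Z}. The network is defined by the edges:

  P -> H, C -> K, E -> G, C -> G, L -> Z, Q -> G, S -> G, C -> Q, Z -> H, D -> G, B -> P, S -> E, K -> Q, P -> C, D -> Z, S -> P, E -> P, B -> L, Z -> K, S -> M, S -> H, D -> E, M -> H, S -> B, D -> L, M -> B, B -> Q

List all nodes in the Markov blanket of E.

By definition, MB(E) is built from E's parents, E's children, and the co-parents of E.
Pa(E) = {D, S}.
E's children: G, P.
For each child, the remaining parents (spouses of E):
  P also has parents B, S.
  parents(G) \ {E} = {C, D, Q, S}.
Taking the union gives {B, C, D, G, P, Q, S}.

{B, C, D, G, P, Q, S}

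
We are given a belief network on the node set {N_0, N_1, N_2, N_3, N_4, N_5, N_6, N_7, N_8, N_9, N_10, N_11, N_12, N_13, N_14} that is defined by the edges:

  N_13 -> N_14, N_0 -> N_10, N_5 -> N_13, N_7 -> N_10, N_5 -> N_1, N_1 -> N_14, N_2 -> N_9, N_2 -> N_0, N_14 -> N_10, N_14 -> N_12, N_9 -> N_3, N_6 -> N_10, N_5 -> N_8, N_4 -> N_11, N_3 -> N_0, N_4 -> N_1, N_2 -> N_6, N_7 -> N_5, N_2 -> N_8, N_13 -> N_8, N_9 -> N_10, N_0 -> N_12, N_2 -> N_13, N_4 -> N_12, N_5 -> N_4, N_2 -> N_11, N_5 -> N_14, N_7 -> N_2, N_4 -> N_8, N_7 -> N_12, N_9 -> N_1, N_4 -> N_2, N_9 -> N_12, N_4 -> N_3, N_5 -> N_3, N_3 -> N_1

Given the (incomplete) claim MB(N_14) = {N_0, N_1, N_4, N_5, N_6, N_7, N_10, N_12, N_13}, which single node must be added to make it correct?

N_9

Children of N_14: N_10, N_12.
N_14 has parents N_1, N_5, N_13.
Co-parents of N_14 (other parents of its children):
  N_12 also has parents N_0, N_4, N_7, N_9.
  parents(N_10) \ {N_14} = {N_0, N_6, N_7, N_9}.
MB(N_14) = {N_0, N_1, N_4, N_5, N_6, N_7, N_9, N_10, N_12, N_13}.
Comparing with the claimed set, N_9 is missing.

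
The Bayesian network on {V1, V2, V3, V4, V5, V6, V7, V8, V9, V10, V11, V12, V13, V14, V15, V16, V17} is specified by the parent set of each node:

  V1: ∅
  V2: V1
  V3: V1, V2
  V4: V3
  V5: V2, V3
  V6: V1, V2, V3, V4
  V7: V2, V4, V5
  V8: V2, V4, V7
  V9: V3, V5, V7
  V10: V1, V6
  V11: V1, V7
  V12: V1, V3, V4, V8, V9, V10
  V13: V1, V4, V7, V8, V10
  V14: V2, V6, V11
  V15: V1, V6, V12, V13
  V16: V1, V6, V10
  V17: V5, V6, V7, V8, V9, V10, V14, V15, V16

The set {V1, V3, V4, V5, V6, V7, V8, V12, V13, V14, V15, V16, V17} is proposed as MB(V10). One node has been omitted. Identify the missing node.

Parents of V10: V1, V6.
V10's children: V12, V13, V16, V17.
Co-parents of V10 (other parents of its children):
  V12's other parents are V1, V3, V4, V8, V9.
  V13's other parents are V1, V4, V7, V8.
  V16's other parents are V1, V6.
  V17's other parents are V5, V6, V7, V8, V9, V14, V15, V16.
MB(V10) = {V1, V3, V4, V5, V6, V7, V8, V9, V12, V13, V14, V15, V16, V17}.
Comparing with the claimed set, V9 is missing.

V9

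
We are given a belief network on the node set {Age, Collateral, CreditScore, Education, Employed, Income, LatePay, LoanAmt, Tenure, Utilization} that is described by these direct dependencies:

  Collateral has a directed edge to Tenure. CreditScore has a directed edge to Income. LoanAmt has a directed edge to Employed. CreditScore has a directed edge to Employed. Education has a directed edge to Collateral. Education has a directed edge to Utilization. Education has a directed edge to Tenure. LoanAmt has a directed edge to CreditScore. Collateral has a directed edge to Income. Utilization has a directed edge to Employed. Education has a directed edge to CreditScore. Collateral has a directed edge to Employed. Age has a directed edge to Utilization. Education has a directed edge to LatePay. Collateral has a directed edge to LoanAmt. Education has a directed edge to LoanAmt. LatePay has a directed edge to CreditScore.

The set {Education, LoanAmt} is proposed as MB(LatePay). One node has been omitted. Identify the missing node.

Pa(LatePay) = {Education}.
Ch(LatePay) = {CreditScore}.
For each child, the remaining parents (spouses of LatePay):
  CreditScore: Education, LoanAmt
MB(LatePay) = {CreditScore, Education, LoanAmt}.
Comparing with the claimed set, CreditScore is missing.

CreditScore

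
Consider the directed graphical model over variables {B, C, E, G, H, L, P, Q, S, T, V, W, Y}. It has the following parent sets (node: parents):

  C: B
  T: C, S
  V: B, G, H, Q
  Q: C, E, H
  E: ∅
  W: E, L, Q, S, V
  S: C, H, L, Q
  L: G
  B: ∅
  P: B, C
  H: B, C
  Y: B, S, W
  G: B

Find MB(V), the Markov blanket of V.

{B, E, G, H, L, Q, S, W}

V has parents B, G, H, Q.
V has child W.
Parents of each child, excluding V:
  W's other parents are E, L, Q, S.
So the Markov blanket of V is {B, E, G, H, L, Q, S, W}.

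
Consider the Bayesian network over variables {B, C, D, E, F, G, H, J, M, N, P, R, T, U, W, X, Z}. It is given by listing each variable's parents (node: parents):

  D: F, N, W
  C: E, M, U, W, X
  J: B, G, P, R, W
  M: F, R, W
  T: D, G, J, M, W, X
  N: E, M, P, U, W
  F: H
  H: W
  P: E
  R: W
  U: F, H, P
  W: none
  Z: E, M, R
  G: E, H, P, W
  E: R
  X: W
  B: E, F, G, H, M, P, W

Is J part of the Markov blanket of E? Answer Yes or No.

No

Pa(E) = {R}.
Children of E: B, C, G, N, P, Z.
Parents of each child, excluding E:
  P has no other parent.
  parents(G) \ {E} = {H, P, W}.
  N also has parents M, P, U, W.
  parents(C) \ {E} = {M, U, W, X}.
  parents(B) \ {E} = {F, G, H, M, P, W}.
  parents(Z) \ {E} = {M, R}.
MB(E) = {B, C, F, G, H, M, N, P, R, U, W, X, Z}; J is not in this set.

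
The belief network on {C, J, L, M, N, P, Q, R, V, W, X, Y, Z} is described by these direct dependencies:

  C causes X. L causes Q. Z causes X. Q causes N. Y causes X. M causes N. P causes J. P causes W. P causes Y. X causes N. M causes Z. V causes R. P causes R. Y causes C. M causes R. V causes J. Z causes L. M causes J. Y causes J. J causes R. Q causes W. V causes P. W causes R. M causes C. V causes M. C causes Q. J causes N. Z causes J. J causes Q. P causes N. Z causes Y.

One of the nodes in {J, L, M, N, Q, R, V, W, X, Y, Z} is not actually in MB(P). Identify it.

The Markov blanket of a node is its parents, its children, and the other parents of its children.
Pa(P) = {V}.
Children of P: J, N, R, W, Y.
For each child, the remaining parents (spouses of P):
  Y's other parent is Z.
  parents(J) \ {P} = {M, V, Y, Z}.
  W's other parent is Q.
  parents(R) \ {P} = {J, M, V, W}.
  N also has parents J, M, Q, X.
MB(P) = {J, M, N, Q, R, V, W, X, Y, Z}.
L is neither a parent, child, nor co-parent of P, so it does not belong.

L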